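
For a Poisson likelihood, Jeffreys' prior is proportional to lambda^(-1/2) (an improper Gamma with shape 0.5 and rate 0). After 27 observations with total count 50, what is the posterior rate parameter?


Jeffreys' prior for Poisson is proportional to lambda^(-1/2).
Posterior is Gamma(0.5 + S, 0 + n) = Gamma(0.5 + 50, 27).
Posterior rate = 0 + n = 27

27.0


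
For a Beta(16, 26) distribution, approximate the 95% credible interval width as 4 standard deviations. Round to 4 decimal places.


Variance of Beta(a,b) = ab / ((a+b)^2 * (a+b+1))
= 16*26 / ((42)^2 * 43)
= 0.0055
SD = sqrt(0.0055) = 0.0741
Width = 4 * SD = 0.2962

0.2962


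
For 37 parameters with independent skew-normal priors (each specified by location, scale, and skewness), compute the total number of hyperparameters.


A skew-normal prior has 3 hyperparameters per parameter.
Total = 37 * 3 = 111

111


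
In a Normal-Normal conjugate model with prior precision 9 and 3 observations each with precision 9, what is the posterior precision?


Posterior precision = prior precision + n * observation precision
= 9 + 3 * 9
= 9 + 27 = 36

36


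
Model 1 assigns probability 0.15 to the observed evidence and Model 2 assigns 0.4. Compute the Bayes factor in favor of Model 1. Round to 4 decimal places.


BF = P(data|M1) / P(data|M2)
= 0.15 / 0.4 = 0.375

0.375


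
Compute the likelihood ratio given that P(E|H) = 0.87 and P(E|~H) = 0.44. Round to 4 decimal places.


LR = P(E|H) / P(E|~H)
= 0.87 / 0.44 = 1.9773

1.9773


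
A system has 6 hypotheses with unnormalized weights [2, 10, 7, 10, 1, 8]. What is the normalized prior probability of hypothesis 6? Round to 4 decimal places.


The normalized prior is the weight divided by the total.
Total weight = 38
P(H6) = 8 / 38 = 0.2105

0.2105


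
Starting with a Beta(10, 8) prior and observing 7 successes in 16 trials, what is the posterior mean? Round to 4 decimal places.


Posterior parameters: alpha = 10 + 7 = 17
beta = 8 + 9 = 17
Posterior mean = alpha / (alpha + beta) = 17 / 34
= 0.5

0.5


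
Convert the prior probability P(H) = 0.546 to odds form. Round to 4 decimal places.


P(not H) = 1 - 0.546 = 0.454
Odds = 0.546 / 0.454 = 1.2026

1.2026


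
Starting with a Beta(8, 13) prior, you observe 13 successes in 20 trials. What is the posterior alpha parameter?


For a Beta-Binomial conjugate model:
Posterior alpha = prior alpha + number of successes
= 8 + 13 = 21

21


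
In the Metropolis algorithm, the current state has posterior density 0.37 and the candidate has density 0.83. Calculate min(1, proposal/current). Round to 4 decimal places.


Ratio = 0.83/0.37 = 2.2432
Acceptance probability = min(1, 2.2432)
= 1.0

1.0


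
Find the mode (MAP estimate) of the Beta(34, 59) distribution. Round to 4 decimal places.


For Beta(a,b) with a,b > 1:
Mode = (a-1)/(a+b-2) = (34-1)/(93-2)
= 33/91 = 0.3626

0.3626


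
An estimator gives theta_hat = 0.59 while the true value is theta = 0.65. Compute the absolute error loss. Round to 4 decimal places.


The absolute error loss is |theta_hat - theta|
= |0.59 - 0.65|
= 0.06

0.06


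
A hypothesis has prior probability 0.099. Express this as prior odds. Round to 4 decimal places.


Odds = P(H) / P(not H) = 0.099 / 0.901
= 0.1099

0.1099


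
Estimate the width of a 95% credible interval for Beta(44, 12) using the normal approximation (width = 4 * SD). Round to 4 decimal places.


For Beta(a,b): Var = ab/((a+b)^2(a+b+1))
Var = 0.003, SD = 0.0543
Approximate 95% CI width = 4 * 0.0543 = 0.2174

0.2174


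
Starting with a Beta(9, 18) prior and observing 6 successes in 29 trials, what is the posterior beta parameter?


Posterior beta = prior beta + failures
Failures = 29 - 6 = 23
beta_post = 18 + 23 = 41

41


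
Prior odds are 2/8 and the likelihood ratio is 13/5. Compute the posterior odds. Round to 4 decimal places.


Posterior odds = prior odds * likelihood ratio
= (2/8) * (13/5)
= 26 / 40
= 0.65

0.65


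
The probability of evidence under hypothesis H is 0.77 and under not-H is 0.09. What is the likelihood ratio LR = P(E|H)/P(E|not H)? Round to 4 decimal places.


LR = 0.77 / 0.09
= 8.5556

8.5556


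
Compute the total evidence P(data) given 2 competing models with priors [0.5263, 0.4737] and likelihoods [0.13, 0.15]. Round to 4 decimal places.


Marginal likelihood = sum P(model_i) * P(data|model_i)
Model 1: 0.5263 * 0.13 = 0.0684
Model 2: 0.4737 * 0.15 = 0.0711
Total = 0.1395

0.1395


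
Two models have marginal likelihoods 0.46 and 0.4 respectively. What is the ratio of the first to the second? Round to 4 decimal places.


Evidence ratio = 0.46 / 0.4
= 1.15

1.15


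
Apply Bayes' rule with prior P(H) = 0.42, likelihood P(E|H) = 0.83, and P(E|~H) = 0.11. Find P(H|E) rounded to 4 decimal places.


Step 1: Compute marginal P(E) = P(E|H)P(H) + P(E|~H)P(~H)
= 0.83*0.42 + 0.11*0.58 = 0.4124
Step 2: P(H|E) = P(E|H)P(H)/P(E) = 0.3486/0.4124
= 0.8453

0.8453


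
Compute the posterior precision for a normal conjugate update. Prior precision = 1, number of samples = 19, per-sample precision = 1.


tau_post = tau_0 + n * tau
= 1 + 19 * 1 = 20

20


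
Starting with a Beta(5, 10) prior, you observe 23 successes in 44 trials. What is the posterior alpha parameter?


For a Beta-Binomial conjugate model:
Posterior alpha = prior alpha + number of successes
= 5 + 23 = 28

28


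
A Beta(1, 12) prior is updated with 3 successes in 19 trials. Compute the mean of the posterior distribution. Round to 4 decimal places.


After update: Beta(4, 28)
Mean = 4 / (4 + 28) = 4 / 32
= 0.125

0.125


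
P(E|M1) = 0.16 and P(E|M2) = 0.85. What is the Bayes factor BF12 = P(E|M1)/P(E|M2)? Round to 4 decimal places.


Bayes factor BF12 = P(E|M1) / P(E|M2)
= 0.16 / 0.85
= 0.1882

0.1882


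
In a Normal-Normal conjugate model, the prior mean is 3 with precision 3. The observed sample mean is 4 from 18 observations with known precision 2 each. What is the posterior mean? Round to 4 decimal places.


Posterior precision = tau0 + n*tau = 3 + 18*2 = 39
Posterior mean = (tau0*mu0 + n*tau*xbar) / posterior_precision
= (3*3 + 18*2*4) / 39
= 153 / 39 = 3.9231

3.9231


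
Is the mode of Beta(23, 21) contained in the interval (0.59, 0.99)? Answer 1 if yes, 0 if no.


Mode = (a-1)/(a+b-2) = 22/42 = 0.5238
Interval: (0.59, 0.99)
Contains mode? 0

0


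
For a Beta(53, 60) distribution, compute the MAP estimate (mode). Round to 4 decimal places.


MAP = mode = (a-1)/(a+b-2)
= (53-1)/(53+60-2)
= 52/111 = 0.4685

0.4685


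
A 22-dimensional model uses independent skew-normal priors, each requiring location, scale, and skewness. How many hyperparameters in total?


Per parameter: 3 (location, scale, and skewness).
Total = 22 * 3 = 66

66


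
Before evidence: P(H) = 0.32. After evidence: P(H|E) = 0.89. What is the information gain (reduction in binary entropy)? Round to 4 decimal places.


Prior entropy = 0.9044
Posterior entropy = 0.4999
Information gain = 0.9044 - 0.4999 = 0.4045

0.4045


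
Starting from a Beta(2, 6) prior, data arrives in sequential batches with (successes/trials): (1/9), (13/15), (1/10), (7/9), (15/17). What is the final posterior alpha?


In sequential Bayesian updating, we sum all successes.
Total successes = 37
Final alpha = 2 + 37 = 39

39


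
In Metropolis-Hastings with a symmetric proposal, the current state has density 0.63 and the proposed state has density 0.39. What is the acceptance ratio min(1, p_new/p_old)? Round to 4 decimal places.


Ratio = p_new / p_old = 0.39 / 0.63 = 0.619
Acceptance = min(1, 0.619) = 0.619

0.619


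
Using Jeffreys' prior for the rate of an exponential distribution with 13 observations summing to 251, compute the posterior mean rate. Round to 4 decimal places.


Jeffreys' prior leads to posterior Gamma(13, 251).
Mean = 13/251 = 0.0518

0.0518


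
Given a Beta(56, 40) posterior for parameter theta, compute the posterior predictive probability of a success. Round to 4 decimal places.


For a Beta-Bernoulli model, the predictive probability is the mean:
P(success) = 56/(56+40) = 56/96 = 0.5833

0.5833


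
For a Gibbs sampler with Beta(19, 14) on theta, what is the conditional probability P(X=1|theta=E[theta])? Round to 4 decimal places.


E[theta] = 19/(19+14) = 0.5758
P(X=1|theta) = theta = 0.5758

0.5758


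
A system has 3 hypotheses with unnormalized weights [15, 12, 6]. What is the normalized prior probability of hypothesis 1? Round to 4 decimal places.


The normalized prior is the weight divided by the total.
Total weight = 33
P(H1) = 15 / 33 = 0.4545

0.4545


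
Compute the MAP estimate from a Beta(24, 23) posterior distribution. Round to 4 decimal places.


MAP = mode of Beta distribution
= (alpha - 1)/(alpha + beta - 2)
= (24-1)/(24+23-2)
= 23/45 = 0.5111

0.5111


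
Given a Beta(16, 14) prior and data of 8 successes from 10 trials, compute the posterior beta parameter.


Number of failures = 10 - 8 = 2
Posterior beta = 14 + 2 = 16

16


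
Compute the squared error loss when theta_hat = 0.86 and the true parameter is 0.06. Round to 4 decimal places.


L = (theta_hat - theta_true)^2
= (0.86 - 0.06)^2
= 0.8^2 = 0.64

0.64


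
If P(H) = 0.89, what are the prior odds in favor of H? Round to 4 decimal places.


Prior odds = P(H) / (1 - P(H))
= 0.89 / 0.11
= 8.0909

8.0909


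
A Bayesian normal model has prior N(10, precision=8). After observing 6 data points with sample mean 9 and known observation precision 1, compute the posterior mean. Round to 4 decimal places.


Posterior mean = (prior_precision * prior_mean + n * data_precision * data_mean) / (prior_precision + n * data_precision)
Numerator = 8*10 + 6*1*9 = 134
Denominator = 8 + 6*1 = 14
Posterior mean = 9.5714

9.5714


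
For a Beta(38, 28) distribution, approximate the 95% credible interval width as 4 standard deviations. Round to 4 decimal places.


Variance of Beta(a,b) = ab / ((a+b)^2 * (a+b+1))
= 38*28 / ((66)^2 * 67)
= 0.0036
SD = sqrt(0.0036) = 0.0604
Width = 4 * SD = 0.2415

0.2415


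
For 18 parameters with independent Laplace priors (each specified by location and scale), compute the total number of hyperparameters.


A Laplace prior has 2 hyperparameters per parameter.
Total = 18 * 2 = 36

36


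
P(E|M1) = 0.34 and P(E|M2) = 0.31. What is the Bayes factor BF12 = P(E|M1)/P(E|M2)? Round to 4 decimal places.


Bayes factor BF12 = P(E|M1) / P(E|M2)
= 0.34 / 0.31
= 1.0968

1.0968


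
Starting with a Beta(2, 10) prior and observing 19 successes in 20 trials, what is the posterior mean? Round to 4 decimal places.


Posterior parameters: alpha = 2 + 19 = 21
beta = 10 + 1 = 11
Posterior mean = alpha / (alpha + beta) = 21 / 32
= 0.6562

0.6562


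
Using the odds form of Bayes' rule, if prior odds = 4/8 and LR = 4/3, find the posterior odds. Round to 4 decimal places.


Bayes' rule in odds form: posterior odds = prior odds * LR
= (4 * 4) / (8 * 3)
= 16/24 = 0.6667

0.6667


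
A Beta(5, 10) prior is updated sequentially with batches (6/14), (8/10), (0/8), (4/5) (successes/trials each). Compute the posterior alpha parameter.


Sequential conjugate updating is equivalent to a single batch update.
Total successes across all batches = 18
alpha_posterior = alpha_prior + total_successes = 5 + 18
= 23

23


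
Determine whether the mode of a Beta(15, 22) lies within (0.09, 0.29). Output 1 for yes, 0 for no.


First find the mode: (a-1)/(a+b-2) = 0.4
Is 0.4 in (0.09, 0.29)? 0

0


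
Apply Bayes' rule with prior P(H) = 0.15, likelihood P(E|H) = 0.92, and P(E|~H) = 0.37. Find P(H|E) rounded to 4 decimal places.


Step 1: Compute marginal P(E) = P(E|H)P(H) + P(E|~H)P(~H)
= 0.92*0.15 + 0.37*0.85 = 0.4525
Step 2: P(H|E) = P(E|H)P(H)/P(E) = 0.138/0.4525
= 0.305

0.305


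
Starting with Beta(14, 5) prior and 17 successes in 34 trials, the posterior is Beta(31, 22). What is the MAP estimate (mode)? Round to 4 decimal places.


The mode of Beta(a, b) when a > 1 and b > 1 is (a-1)/(a+b-2)
= (31 - 1) / (31 + 22 - 2)
= 30 / 51
= 0.5882

0.5882


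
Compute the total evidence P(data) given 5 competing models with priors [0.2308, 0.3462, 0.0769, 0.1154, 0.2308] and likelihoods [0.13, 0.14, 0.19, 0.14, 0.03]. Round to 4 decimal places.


Marginal likelihood = sum P(model_i) * P(data|model_i)
Model 1: 0.2308 * 0.13 = 0.03
Model 2: 0.3462 * 0.14 = 0.0485
Model 3: 0.0769 * 0.19 = 0.0146
Model 4: 0.1154 * 0.14 = 0.0162
Model 5: 0.2308 * 0.03 = 0.0069
Total = 0.1162

0.1162


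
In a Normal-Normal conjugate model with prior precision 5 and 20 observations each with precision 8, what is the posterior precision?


Posterior precision = prior precision + n * observation precision
= 5 + 20 * 8
= 5 + 160 = 165

165


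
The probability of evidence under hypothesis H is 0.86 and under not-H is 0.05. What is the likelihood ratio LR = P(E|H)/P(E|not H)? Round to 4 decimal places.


LR = 0.86 / 0.05
= 17.2

17.2


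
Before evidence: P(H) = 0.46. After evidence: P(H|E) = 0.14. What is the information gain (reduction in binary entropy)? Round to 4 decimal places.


Prior entropy = 0.9954
Posterior entropy = 0.5842
Information gain = 0.9954 - 0.5842 = 0.4111

0.4111


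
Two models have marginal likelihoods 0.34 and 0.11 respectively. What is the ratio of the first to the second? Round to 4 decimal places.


Evidence ratio = 0.34 / 0.11
= 3.0909

3.0909


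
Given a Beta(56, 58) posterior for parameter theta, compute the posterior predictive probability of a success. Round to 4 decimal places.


For a Beta-Bernoulli model, the predictive probability is the mean:
P(success) = 56/(56+58) = 56/114 = 0.4912

0.4912


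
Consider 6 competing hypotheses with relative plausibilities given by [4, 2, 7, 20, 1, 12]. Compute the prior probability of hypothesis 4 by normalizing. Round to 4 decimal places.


Sum of weights = 4 + 2 + 7 + 20 + 1 + 12 = 46
Normalized prior for H4 = 20 / 46
= 0.4348

0.4348


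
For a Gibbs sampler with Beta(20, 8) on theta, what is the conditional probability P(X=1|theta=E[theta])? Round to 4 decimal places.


E[theta] = 20/(20+8) = 0.7143
P(X=1|theta) = theta = 0.7143

0.7143


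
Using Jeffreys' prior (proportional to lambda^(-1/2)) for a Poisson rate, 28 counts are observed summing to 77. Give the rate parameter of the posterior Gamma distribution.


Conjugate update: Gamma(prior_shape + S, prior_rate + n).
Prior shape = 0.5, prior rate = 0.
Posterior rate = 0 + n = 28

28.0


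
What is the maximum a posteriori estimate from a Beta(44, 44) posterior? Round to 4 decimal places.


The MAP estimate equals the mode of the distribution.
Mode of Beta(a,b) = (a-1)/(a+b-2)
= 43/86
= 0.5

0.5


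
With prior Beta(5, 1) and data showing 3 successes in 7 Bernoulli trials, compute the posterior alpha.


Conjugate update: alpha_posterior = alpha_prior + k
= 5 + 3 = 8

8


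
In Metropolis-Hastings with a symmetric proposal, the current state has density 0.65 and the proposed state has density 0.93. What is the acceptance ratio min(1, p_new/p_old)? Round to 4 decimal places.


Ratio = p_new / p_old = 0.93 / 0.65 = 1.4308
Acceptance = min(1, 1.4308) = 1.0

1.0


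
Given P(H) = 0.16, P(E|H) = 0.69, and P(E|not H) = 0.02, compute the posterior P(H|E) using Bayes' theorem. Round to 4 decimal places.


By Bayes' theorem: P(H|E) = P(E|H)*P(H) / P(E)
P(E) = P(E|H)*P(H) + P(E|not H)*P(not H)
P(E) = 0.69*0.16 + 0.02*0.84 = 0.1272
P(H|E) = 0.69*0.16 / 0.1272 = 0.8679

0.8679


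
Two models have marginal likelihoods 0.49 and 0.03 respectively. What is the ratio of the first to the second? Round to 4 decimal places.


Evidence ratio = 0.49 / 0.03
= 16.3333

16.3333


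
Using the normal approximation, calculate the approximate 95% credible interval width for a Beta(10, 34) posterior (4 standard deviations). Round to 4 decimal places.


Var(Beta) = 10*34/(44^2 * 45) = 0.0039
SD = 0.0625
Width ~ 4*SD = 0.2499

0.2499


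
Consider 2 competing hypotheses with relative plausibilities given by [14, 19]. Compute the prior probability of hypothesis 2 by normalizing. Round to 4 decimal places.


Sum of weights = 14 + 19 = 33
Normalized prior for H2 = 19 / 33
= 0.5758

0.5758


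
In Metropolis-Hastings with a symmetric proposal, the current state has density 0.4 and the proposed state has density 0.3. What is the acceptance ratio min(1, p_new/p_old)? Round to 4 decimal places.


Ratio = p_new / p_old = 0.3 / 0.4 = 0.75
Acceptance = min(1, 0.75) = 0.75

0.75


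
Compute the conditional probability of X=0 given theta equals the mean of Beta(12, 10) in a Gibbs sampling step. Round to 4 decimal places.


Mean of Beta(12, 10) = 0.5455
P(X=0 | theta=0.5455) = 0.4545

0.4545


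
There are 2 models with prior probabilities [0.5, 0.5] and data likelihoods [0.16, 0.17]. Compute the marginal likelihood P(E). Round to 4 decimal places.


P(E) = sum over models of P(M_i) * P(E|M_i)
= 0.5*0.16 + 0.5*0.17
= 0.165

0.165


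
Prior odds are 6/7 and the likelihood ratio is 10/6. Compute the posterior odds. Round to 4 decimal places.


Posterior odds = prior odds * likelihood ratio
= (6/7) * (10/6)
= 60 / 42
= 1.4286

1.4286


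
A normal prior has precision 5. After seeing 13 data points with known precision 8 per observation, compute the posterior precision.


In the conjugate normal model, precisions add:
tau_posterior = tau_prior + n * tau_data
= 5 + 13*8 = 109

109


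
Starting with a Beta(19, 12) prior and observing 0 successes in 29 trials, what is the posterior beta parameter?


Posterior beta = prior beta + failures
Failures = 29 - 0 = 29
beta_post = 12 + 29 = 41

41


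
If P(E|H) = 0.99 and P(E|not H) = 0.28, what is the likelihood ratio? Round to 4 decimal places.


Likelihood ratio = P(E|H) / P(E|not H)
= 0.99 / 0.28
= 3.5357

3.5357


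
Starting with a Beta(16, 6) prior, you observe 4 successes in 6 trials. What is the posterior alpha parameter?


For a Beta-Binomial conjugate model:
Posterior alpha = prior alpha + number of successes
= 16 + 4 = 20

20


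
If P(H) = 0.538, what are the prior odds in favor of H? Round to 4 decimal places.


Prior odds = P(H) / (1 - P(H))
= 0.538 / 0.462
= 1.1645

1.1645


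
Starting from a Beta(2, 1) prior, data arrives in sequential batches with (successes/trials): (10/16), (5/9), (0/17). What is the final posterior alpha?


In sequential Bayesian updating, we sum all successes.
Total successes = 15
Final alpha = 2 + 15 = 17

17


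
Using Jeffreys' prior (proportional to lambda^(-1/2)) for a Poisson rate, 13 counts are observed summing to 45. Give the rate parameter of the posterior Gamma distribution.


Conjugate update: Gamma(prior_shape + S, prior_rate + n).
Prior shape = 0.5, prior rate = 0.
Posterior rate = 0 + n = 13

13.0


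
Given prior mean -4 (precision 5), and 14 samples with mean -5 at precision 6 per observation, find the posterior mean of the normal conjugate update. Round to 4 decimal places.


The posterior mean is a precision-weighted average of prior and data.
Post. prec. = 5 + 84 = 89
Post. mean = (-20 + -420)/89 = -440/89 = -4.9438

-4.9438


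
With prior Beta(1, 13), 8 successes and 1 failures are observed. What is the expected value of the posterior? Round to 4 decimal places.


Posterior = Beta(9, 14)
E[theta] = alpha/(alpha+beta)
= 9/23 = 0.3913

0.3913


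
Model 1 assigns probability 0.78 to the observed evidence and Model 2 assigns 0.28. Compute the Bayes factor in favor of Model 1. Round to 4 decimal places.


BF = P(data|M1) / P(data|M2)
= 0.78 / 0.28 = 2.7857

2.7857


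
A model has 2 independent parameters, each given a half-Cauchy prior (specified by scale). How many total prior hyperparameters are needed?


Each half-Cauchy prior needs 1 hyperparameter (scale).
Total = 1 * 2 = 2

2


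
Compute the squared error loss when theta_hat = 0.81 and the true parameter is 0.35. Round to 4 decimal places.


L = (theta_hat - theta_true)^2
= (0.81 - 0.35)^2
= 0.46^2 = 0.2116

0.2116


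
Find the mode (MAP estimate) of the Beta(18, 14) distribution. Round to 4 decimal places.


For Beta(a,b) with a,b > 1:
Mode = (a-1)/(a+b-2) = (18-1)/(32-2)
= 17/30 = 0.5667

0.5667


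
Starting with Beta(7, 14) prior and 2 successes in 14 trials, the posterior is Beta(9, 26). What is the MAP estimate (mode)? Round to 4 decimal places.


The mode of Beta(a, b) when a > 1 and b > 1 is (a-1)/(a+b-2)
= (9 - 1) / (9 + 26 - 2)
= 8 / 33
= 0.2424

0.2424


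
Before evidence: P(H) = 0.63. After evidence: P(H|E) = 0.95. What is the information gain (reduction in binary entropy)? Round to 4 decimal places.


Prior entropy = 0.9507
Posterior entropy = 0.2864
Information gain = 0.9507 - 0.2864 = 0.6643

0.6643


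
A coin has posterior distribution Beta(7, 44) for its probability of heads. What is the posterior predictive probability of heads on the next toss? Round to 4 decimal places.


Posterior predictive = E[theta] = alpha/(alpha+beta)
= 7/51
= 0.1373

0.1373


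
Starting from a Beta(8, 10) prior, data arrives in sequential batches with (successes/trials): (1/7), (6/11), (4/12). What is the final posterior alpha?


In sequential Bayesian updating, we sum all successes.
Total successes = 11
Final alpha = 8 + 11 = 19

19


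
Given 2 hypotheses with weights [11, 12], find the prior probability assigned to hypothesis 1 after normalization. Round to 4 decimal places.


To normalize, divide each weight by the sum of all weights.
Sum = 23
Prior(H1) = 11/23 = 0.4783

0.4783


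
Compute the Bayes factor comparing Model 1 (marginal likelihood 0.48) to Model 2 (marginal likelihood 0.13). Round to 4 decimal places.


BF12 = marginal likelihood of M1 / marginal likelihood of M2
= 0.48/0.13
= 3.6923

3.6923


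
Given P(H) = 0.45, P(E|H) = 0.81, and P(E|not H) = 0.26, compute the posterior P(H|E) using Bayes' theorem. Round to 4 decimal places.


By Bayes' theorem: P(H|E) = P(E|H)*P(H) / P(E)
P(E) = P(E|H)*P(H) + P(E|not H)*P(not H)
P(E) = 0.81*0.45 + 0.26*0.55 = 0.5075
P(H|E) = 0.81*0.45 / 0.5075 = 0.7182

0.7182


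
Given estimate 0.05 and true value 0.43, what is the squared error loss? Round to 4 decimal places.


Squared error = (estimate - true)^2
Difference = -0.38
Loss = -0.38^2 = 0.1444

0.1444


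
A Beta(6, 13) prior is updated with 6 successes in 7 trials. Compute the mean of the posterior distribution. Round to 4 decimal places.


After update: Beta(12, 14)
Mean = 12 / (12 + 14) = 12 / 26
= 0.4615

0.4615


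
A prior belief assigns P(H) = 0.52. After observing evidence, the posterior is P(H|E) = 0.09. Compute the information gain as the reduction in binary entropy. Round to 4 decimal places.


H(prior) = -0.52*log2(0.52) - 0.48*log2(0.48)
= 0.9988
H(post) = -0.09*log2(0.09) - 0.91*log2(0.91)
= 0.4365
IG = 0.9988 - 0.4365 = 0.5624

0.5624


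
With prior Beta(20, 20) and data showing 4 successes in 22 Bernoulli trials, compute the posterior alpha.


Conjugate update: alpha_posterior = alpha_prior + k
= 20 + 4 = 24

24


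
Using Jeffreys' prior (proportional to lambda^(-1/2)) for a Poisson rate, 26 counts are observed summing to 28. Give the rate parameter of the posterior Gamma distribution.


Conjugate update: Gamma(prior_shape + S, prior_rate + n).
Prior shape = 0.5, prior rate = 0.
Posterior rate = 0 + n = 26

26.0


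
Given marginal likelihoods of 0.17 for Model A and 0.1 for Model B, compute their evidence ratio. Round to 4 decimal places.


Ratio = ML(A) / ML(B) = 0.17/0.1
= 1.7

1.7


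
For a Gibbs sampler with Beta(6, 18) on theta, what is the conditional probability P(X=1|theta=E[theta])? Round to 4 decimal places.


E[theta] = 6/(6+18) = 0.25
P(X=1|theta) = theta = 0.25

0.25


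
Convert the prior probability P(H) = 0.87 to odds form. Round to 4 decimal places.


P(not H) = 1 - 0.87 = 0.13
Odds = 0.87 / 0.13 = 6.6923

6.6923


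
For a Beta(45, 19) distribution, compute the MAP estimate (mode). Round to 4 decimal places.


MAP = mode = (a-1)/(a+b-2)
= (45-1)/(45+19-2)
= 44/62 = 0.7097

0.7097


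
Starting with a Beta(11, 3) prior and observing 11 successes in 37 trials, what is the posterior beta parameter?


Posterior beta = prior beta + failures
Failures = 37 - 11 = 26
beta_post = 3 + 26 = 29

29


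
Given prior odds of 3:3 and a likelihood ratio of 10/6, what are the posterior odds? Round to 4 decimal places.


Posterior odds = prior odds * LR
Prior odds = 3/3 = 1.0
LR = 10/6 = 1.6667
Posterior odds = 1.0 * 1.6667 = 1.6667

1.6667


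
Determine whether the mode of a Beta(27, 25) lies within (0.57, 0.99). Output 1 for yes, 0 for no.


First find the mode: (a-1)/(a+b-2) = 0.52
Is 0.52 in (0.57, 0.99)? 0

0


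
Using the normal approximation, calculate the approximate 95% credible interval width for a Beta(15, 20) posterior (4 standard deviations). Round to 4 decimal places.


Var(Beta) = 15*20/(35^2 * 36) = 0.0068
SD = 0.0825
Width ~ 4*SD = 0.3299

0.3299


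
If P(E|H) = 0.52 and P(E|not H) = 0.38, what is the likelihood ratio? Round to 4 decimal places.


Likelihood ratio = P(E|H) / P(E|not H)
= 0.52 / 0.38
= 1.3684

1.3684


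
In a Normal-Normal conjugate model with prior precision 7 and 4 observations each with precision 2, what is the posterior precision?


Posterior precision = prior precision + n * observation precision
= 7 + 4 * 2
= 7 + 8 = 15

15


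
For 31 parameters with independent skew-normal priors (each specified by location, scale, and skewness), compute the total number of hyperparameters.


A skew-normal prior has 3 hyperparameters per parameter.
Total = 31 * 3 = 93

93


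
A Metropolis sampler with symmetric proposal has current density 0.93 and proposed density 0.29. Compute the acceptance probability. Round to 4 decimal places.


For symmetric proposals, acceptance = min(1, pi(x*)/pi(x))
= min(1, 0.29/0.93)
= min(1, 0.3118) = 0.3118

0.3118


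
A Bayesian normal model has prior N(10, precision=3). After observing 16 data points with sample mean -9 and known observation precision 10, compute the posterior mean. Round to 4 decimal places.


Posterior mean = (prior_precision * prior_mean + n * data_precision * data_mean) / (prior_precision + n * data_precision)
Numerator = 3*10 + 16*10*-9 = -1410
Denominator = 3 + 16*10 = 163
Posterior mean = -8.6503

-8.6503


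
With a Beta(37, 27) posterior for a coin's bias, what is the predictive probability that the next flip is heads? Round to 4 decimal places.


The predictive probability equals the posterior mean.
P(next = heads) = alpha / (alpha + beta)
= 37 / 64 = 0.5781

0.5781


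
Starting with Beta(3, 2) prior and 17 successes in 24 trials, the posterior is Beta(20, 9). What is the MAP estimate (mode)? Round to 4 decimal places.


The mode of Beta(a, b) when a > 1 and b > 1 is (a-1)/(a+b-2)
= (20 - 1) / (20 + 9 - 2)
= 19 / 27
= 0.7037

0.7037


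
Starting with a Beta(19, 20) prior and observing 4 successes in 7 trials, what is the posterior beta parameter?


Posterior beta = prior beta + failures
Failures = 7 - 4 = 3
beta_post = 20 + 3 = 23

23


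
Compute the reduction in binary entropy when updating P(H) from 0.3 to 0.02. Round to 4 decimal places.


H_before = -p*log2(p) - (1-p)*log2(1-p) for p=0.3: 0.8813
H_after for p=0.02: 0.1414
Reduction = 0.8813 - 0.1414 = 0.7399

0.7399


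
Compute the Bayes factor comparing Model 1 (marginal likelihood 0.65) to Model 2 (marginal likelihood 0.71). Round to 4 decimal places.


BF12 = marginal likelihood of M1 / marginal likelihood of M2
= 0.65/0.71
= 0.9155

0.9155


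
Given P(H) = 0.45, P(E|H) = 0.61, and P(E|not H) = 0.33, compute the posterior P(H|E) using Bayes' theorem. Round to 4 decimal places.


By Bayes' theorem: P(H|E) = P(E|H)*P(H) / P(E)
P(E) = P(E|H)*P(H) + P(E|not H)*P(not H)
P(E) = 0.61*0.45 + 0.33*0.55 = 0.456
P(H|E) = 0.61*0.45 / 0.456 = 0.602

0.602


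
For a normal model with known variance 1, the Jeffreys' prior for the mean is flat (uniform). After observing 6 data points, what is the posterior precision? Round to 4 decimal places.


Jeffreys' prior for normal mean (known variance) is flat.
Prior precision = 0.
Posterior precision = prior_prec + n/sigma^2 = 0 + 6/1
= 6.0

6.0


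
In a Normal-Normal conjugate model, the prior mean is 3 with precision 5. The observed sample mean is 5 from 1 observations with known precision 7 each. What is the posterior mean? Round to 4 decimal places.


Posterior precision = tau0 + n*tau = 5 + 1*7 = 12
Posterior mean = (tau0*mu0 + n*tau*xbar) / posterior_precision
= (5*3 + 1*7*5) / 12
= 50 / 12 = 4.1667

4.1667


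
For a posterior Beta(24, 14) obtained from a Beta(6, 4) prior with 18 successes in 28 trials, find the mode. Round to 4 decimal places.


Mode = (alpha - 1) / (alpha + beta - 2)
= 23 / 36
= 0.6389

0.6389


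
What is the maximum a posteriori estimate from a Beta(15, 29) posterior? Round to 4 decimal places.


The MAP estimate equals the mode of the distribution.
Mode of Beta(a,b) = (a-1)/(a+b-2)
= 14/42
= 0.3333

0.3333


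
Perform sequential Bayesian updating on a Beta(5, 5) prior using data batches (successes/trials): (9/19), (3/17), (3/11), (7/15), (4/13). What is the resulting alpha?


Accumulate successes: 26
Posterior alpha = prior alpha + sum of successes
= 5 + 26 = 31

31


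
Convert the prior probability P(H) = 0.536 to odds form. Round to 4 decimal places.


P(not H) = 1 - 0.536 = 0.464
Odds = 0.536 / 0.464 = 1.1552

1.1552


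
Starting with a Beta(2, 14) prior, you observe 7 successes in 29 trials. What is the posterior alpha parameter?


For a Beta-Binomial conjugate model:
Posterior alpha = prior alpha + number of successes
= 2 + 7 = 9

9


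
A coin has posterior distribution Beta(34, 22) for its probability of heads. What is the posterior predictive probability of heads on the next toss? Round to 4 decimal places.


Posterior predictive = E[theta] = alpha/(alpha+beta)
= 34/56
= 0.6071

0.6071


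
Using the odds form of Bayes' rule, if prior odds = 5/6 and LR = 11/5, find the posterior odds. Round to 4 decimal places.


Bayes' rule in odds form: posterior odds = prior odds * LR
= (5 * 11) / (6 * 5)
= 55/30 = 1.8333

1.8333


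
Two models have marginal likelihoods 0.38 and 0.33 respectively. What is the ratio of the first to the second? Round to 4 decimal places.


Evidence ratio = 0.38 / 0.33
= 1.1515

1.1515


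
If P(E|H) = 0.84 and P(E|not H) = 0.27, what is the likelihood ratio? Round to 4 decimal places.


Likelihood ratio = P(E|H) / P(E|not H)
= 0.84 / 0.27
= 3.1111

3.1111


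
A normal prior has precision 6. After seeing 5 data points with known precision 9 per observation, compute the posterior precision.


In the conjugate normal model, precisions add:
tau_posterior = tau_prior + n * tau_data
= 6 + 5*9 = 51

51


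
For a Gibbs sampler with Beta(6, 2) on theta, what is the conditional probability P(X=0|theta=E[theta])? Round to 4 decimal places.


E[theta] = 6/(6+2) = 0.75
P(X=0|theta) = 1 - theta = 0.25

0.25


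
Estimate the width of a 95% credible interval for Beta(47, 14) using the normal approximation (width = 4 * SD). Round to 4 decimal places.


For Beta(a,b): Var = ab/((a+b)^2(a+b+1))
Var = 0.0029, SD = 0.0534
Approximate 95% CI width = 4 * 0.0534 = 0.2136

0.2136


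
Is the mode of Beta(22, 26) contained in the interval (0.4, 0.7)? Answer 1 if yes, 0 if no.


Mode = (a-1)/(a+b-2) = 21/46 = 0.4565
Interval: (0.4, 0.7)
Contains mode? 1

1


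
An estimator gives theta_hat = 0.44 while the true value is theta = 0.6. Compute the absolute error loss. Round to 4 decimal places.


The absolute error loss is |theta_hat - theta|
= |0.44 - 0.6|
= 0.16

0.16


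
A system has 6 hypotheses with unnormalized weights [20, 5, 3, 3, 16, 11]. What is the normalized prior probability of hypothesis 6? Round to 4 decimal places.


The normalized prior is the weight divided by the total.
Total weight = 58
P(H6) = 11 / 58 = 0.1897

0.1897


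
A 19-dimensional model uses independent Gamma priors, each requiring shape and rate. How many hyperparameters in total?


Per parameter: 2 (shape and rate).
Total = 19 * 2 = 38

38


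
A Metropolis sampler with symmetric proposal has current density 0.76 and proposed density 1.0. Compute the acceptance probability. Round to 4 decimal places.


For symmetric proposals, acceptance = min(1, pi(x*)/pi(x))
= min(1, 1.0/0.76)
= min(1, 1.3158) = 1.0

1.0


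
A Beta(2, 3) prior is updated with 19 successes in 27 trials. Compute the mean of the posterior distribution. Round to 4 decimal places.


After update: Beta(21, 11)
Mean = 21 / (21 + 11) = 21 / 32
= 0.6562

0.6562


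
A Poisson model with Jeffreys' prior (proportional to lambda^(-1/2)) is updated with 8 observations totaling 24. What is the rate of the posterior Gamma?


Posterior = Gamma(0.5 + S, n)
= Gamma(0.5 + 24, 8)
Posterior rate = 0 + n = 8

8.0


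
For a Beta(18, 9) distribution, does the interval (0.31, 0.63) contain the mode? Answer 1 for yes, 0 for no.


Mode of Beta(a,b) = (a-1)/(a+b-2)
= (18-1)/(18+9-2) = 0.68
Check: 0.31 <= 0.68 <= 0.63?
Result: 0

0


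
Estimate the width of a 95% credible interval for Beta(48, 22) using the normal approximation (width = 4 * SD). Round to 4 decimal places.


For Beta(a,b): Var = ab/((a+b)^2(a+b+1))
Var = 0.003, SD = 0.0551
Approximate 95% CI width = 4 * 0.0551 = 0.2204

0.2204


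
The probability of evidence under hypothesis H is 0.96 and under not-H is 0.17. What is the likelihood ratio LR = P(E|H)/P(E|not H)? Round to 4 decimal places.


LR = 0.96 / 0.17
= 5.6471

5.6471


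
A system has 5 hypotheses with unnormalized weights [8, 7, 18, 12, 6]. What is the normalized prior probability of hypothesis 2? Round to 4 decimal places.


The normalized prior is the weight divided by the total.
Total weight = 51
P(H2) = 7 / 51 = 0.1373

0.1373


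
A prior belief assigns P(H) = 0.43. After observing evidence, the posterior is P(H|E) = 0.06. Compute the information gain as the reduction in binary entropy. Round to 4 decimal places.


H(prior) = -0.43*log2(0.43) - 0.57*log2(0.57)
= 0.9858
H(post) = -0.06*log2(0.06) - 0.94*log2(0.94)
= 0.3274
IG = 0.9858 - 0.3274 = 0.6584

0.6584


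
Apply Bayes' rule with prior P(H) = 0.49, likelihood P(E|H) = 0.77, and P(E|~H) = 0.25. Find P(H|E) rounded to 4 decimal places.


Step 1: Compute marginal P(E) = P(E|H)P(H) + P(E|~H)P(~H)
= 0.77*0.49 + 0.25*0.51 = 0.5048
Step 2: P(H|E) = P(E|H)P(H)/P(E) = 0.3773/0.5048
= 0.7474

0.7474


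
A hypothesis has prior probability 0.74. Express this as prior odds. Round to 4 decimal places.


Odds = P(H) / P(not H) = 0.74 / 0.26
= 2.8462

2.8462


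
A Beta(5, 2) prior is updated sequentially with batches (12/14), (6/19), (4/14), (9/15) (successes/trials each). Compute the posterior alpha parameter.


Sequential conjugate updating is equivalent to a single batch update.
Total successes across all batches = 31
alpha_posterior = alpha_prior + total_successes = 5 + 31
= 36

36


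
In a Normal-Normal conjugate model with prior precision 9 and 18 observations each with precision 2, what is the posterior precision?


Posterior precision = prior precision + n * observation precision
= 9 + 18 * 2
= 9 + 36 = 45

45


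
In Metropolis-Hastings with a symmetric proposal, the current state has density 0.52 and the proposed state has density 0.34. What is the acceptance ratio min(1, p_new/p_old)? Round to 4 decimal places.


Ratio = p_new / p_old = 0.34 / 0.52 = 0.6538
Acceptance = min(1, 0.6538) = 0.6538

0.6538


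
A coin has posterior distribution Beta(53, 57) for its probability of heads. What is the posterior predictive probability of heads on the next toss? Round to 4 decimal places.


Posterior predictive = E[theta] = alpha/(alpha+beta)
= 53/110
= 0.4818

0.4818


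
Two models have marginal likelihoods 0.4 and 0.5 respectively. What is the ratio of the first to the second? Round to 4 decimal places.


Evidence ratio = 0.4 / 0.5
= 0.8

0.8


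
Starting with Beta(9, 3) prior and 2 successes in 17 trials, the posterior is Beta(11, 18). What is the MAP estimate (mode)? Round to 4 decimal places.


The mode of Beta(a, b) when a > 1 and b > 1 is (a-1)/(a+b-2)
= (11 - 1) / (11 + 18 - 2)
= 10 / 27
= 0.3704

0.3704


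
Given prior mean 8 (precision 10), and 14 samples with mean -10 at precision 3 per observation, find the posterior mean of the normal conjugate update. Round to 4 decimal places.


The posterior mean is a precision-weighted average of prior and data.
Post. prec. = 10 + 42 = 52
Post. mean = (80 + -420)/52 = -340/52 = -6.5385

-6.5385


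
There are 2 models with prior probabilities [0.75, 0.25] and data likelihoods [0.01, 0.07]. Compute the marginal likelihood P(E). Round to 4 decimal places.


P(E) = sum over models of P(M_i) * P(E|M_i)
= 0.75*0.01 + 0.25*0.07
= 0.025

0.025


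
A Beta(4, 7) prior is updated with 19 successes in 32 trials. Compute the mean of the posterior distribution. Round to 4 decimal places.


After update: Beta(23, 20)
Mean = 23 / (23 + 20) = 23 / 43
= 0.5349

0.5349


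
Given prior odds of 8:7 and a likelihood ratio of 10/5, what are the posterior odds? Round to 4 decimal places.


Posterior odds = prior odds * LR
Prior odds = 8/7 = 1.1429
LR = 10/5 = 2.0
Posterior odds = 1.1429 * 2.0 = 2.2857

2.2857


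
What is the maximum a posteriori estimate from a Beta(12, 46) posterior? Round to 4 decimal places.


The MAP estimate equals the mode of the distribution.
Mode of Beta(a,b) = (a-1)/(a+b-2)
= 11/56
= 0.1964

0.1964


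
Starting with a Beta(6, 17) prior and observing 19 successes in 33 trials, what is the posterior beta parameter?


Posterior beta = prior beta + failures
Failures = 33 - 19 = 14
beta_post = 17 + 14 = 31

31


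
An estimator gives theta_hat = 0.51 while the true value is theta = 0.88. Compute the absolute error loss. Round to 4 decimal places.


The absolute error loss is |theta_hat - theta|
= |0.51 - 0.88|
= 0.37

0.37


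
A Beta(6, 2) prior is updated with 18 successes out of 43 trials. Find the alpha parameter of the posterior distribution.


In the Beta-Binomial conjugate update:
alpha_post = alpha_prior + successes
= 6 + 18
= 24

24


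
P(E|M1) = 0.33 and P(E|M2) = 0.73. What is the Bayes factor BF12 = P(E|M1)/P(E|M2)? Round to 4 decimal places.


Bayes factor BF12 = P(E|M1) / P(E|M2)
= 0.33 / 0.73
= 0.4521

0.4521


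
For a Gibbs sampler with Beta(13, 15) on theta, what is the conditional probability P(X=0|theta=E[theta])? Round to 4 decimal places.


E[theta] = 13/(13+15) = 0.4643
P(X=0|theta) = 1 - theta = 0.5357

0.5357


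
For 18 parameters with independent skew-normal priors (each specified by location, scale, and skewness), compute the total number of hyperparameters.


A skew-normal prior has 3 hyperparameters per parameter.
Total = 18 * 3 = 54

54


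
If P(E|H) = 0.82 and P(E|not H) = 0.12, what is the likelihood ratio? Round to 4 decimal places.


Likelihood ratio = P(E|H) / P(E|not H)
= 0.82 / 0.12
= 6.8333

6.8333


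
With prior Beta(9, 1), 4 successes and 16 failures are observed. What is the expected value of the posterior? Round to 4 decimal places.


Posterior = Beta(13, 17)
E[theta] = alpha/(alpha+beta)
= 13/30 = 0.4333

0.4333


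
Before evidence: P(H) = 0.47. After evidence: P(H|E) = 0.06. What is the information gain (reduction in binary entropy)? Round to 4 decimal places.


Prior entropy = 0.9974
Posterior entropy = 0.3274
Information gain = 0.9974 - 0.3274 = 0.67

0.67
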